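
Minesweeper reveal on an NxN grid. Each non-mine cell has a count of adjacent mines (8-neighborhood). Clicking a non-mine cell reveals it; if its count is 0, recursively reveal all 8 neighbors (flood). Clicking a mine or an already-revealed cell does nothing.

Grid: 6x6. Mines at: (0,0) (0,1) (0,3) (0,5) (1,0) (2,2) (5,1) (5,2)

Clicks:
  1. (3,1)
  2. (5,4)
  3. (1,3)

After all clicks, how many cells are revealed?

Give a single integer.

Answer: 16

Derivation:
Click 1 (3,1) count=1: revealed 1 new [(3,1)] -> total=1
Click 2 (5,4) count=0: revealed 15 new [(1,3) (1,4) (1,5) (2,3) (2,4) (2,5) (3,3) (3,4) (3,5) (4,3) (4,4) (4,5) (5,3) (5,4) (5,5)] -> total=16
Click 3 (1,3) count=2: revealed 0 new [(none)] -> total=16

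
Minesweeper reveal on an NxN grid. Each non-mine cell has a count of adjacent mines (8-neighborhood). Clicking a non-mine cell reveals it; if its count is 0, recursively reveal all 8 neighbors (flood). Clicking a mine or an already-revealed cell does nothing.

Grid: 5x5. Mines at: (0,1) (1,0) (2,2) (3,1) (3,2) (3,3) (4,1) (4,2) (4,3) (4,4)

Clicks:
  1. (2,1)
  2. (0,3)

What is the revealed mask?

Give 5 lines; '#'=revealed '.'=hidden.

Click 1 (2,1) count=4: revealed 1 new [(2,1)] -> total=1
Click 2 (0,3) count=0: revealed 8 new [(0,2) (0,3) (0,4) (1,2) (1,3) (1,4) (2,3) (2,4)] -> total=9

Answer: ..###
..###
.#.##
.....
.....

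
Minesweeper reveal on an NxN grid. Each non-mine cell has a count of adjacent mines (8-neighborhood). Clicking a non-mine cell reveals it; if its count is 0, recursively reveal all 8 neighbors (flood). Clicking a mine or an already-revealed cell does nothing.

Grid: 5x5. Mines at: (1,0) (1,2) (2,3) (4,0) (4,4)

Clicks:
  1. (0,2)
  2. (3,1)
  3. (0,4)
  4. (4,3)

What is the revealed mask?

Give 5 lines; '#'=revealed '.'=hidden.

Answer: ..###
...##
.....
.#...
...#.

Derivation:
Click 1 (0,2) count=1: revealed 1 new [(0,2)] -> total=1
Click 2 (3,1) count=1: revealed 1 new [(3,1)] -> total=2
Click 3 (0,4) count=0: revealed 4 new [(0,3) (0,4) (1,3) (1,4)] -> total=6
Click 4 (4,3) count=1: revealed 1 new [(4,3)] -> total=7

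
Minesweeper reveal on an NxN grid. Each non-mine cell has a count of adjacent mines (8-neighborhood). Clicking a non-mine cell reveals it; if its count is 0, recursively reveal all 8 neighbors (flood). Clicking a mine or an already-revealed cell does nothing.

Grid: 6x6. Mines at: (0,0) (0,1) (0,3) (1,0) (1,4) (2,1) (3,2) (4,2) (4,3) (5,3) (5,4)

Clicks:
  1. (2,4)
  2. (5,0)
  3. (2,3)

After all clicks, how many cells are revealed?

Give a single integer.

Click 1 (2,4) count=1: revealed 1 new [(2,4)] -> total=1
Click 2 (5,0) count=0: revealed 6 new [(3,0) (3,1) (4,0) (4,1) (5,0) (5,1)] -> total=7
Click 3 (2,3) count=2: revealed 1 new [(2,3)] -> total=8

Answer: 8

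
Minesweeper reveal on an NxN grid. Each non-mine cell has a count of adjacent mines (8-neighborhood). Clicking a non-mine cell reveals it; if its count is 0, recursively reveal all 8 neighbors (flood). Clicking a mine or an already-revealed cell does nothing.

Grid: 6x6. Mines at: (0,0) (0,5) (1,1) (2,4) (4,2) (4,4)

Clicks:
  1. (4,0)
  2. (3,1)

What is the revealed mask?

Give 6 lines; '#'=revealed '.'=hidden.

Answer: ......
......
##....
##....
##....
##....

Derivation:
Click 1 (4,0) count=0: revealed 8 new [(2,0) (2,1) (3,0) (3,1) (4,0) (4,1) (5,0) (5,1)] -> total=8
Click 2 (3,1) count=1: revealed 0 new [(none)] -> total=8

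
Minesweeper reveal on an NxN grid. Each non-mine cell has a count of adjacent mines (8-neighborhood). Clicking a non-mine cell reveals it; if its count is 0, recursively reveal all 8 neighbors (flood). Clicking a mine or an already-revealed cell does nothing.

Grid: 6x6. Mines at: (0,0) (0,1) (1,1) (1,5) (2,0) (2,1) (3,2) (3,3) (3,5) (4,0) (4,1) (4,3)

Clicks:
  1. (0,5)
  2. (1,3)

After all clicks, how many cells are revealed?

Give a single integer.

Click 1 (0,5) count=1: revealed 1 new [(0,5)] -> total=1
Click 2 (1,3) count=0: revealed 9 new [(0,2) (0,3) (0,4) (1,2) (1,3) (1,4) (2,2) (2,3) (2,4)] -> total=10

Answer: 10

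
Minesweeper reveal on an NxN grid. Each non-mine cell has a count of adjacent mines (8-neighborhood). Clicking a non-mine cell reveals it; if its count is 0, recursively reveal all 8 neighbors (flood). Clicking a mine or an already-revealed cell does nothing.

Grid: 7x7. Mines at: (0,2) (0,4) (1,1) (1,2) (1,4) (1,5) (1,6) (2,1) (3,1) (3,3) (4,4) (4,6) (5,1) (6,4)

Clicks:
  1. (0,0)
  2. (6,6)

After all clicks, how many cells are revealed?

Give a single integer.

Answer: 5

Derivation:
Click 1 (0,0) count=1: revealed 1 new [(0,0)] -> total=1
Click 2 (6,6) count=0: revealed 4 new [(5,5) (5,6) (6,5) (6,6)] -> total=5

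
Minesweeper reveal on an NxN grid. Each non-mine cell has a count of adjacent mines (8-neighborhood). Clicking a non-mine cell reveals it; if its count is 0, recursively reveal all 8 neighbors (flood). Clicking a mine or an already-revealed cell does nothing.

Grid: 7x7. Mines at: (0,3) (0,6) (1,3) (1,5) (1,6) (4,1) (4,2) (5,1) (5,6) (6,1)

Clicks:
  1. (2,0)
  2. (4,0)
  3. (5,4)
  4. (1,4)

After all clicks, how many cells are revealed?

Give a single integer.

Answer: 34

Derivation:
Click 1 (2,0) count=0: revealed 12 new [(0,0) (0,1) (0,2) (1,0) (1,1) (1,2) (2,0) (2,1) (2,2) (3,0) (3,1) (3,2)] -> total=12
Click 2 (4,0) count=2: revealed 1 new [(4,0)] -> total=13
Click 3 (5,4) count=0: revealed 20 new [(2,3) (2,4) (2,5) (2,6) (3,3) (3,4) (3,5) (3,6) (4,3) (4,4) (4,5) (4,6) (5,2) (5,3) (5,4) (5,5) (6,2) (6,3) (6,4) (6,5)] -> total=33
Click 4 (1,4) count=3: revealed 1 new [(1,4)] -> total=34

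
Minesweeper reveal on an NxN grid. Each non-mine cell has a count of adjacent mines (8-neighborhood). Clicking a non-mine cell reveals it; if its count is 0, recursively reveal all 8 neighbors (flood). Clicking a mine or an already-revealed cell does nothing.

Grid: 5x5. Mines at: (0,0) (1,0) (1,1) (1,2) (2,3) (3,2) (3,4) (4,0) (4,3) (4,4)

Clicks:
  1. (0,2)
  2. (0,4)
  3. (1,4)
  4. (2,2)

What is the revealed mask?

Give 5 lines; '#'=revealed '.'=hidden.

Answer: ..###
...##
..#..
.....
.....

Derivation:
Click 1 (0,2) count=2: revealed 1 new [(0,2)] -> total=1
Click 2 (0,4) count=0: revealed 4 new [(0,3) (0,4) (1,3) (1,4)] -> total=5
Click 3 (1,4) count=1: revealed 0 new [(none)] -> total=5
Click 4 (2,2) count=4: revealed 1 new [(2,2)] -> total=6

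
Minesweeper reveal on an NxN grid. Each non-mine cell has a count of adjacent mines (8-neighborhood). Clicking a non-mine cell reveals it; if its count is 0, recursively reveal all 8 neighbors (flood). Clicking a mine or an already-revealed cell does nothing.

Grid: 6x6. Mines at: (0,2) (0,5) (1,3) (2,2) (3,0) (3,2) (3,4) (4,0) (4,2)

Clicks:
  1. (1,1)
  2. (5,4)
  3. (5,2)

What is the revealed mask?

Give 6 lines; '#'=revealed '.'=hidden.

Answer: ......
.#....
......
......
...###
..####

Derivation:
Click 1 (1,1) count=2: revealed 1 new [(1,1)] -> total=1
Click 2 (5,4) count=0: revealed 6 new [(4,3) (4,4) (4,5) (5,3) (5,4) (5,5)] -> total=7
Click 3 (5,2) count=1: revealed 1 new [(5,2)] -> total=8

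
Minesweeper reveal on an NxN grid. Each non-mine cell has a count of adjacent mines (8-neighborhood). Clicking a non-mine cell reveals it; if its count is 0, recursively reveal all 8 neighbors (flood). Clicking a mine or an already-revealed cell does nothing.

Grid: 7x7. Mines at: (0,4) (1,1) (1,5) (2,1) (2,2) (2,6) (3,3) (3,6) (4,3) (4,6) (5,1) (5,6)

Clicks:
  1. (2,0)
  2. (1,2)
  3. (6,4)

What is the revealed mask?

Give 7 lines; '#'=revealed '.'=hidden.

Answer: .......
..#....
#......
.......
.......
..####.
..####.

Derivation:
Click 1 (2,0) count=2: revealed 1 new [(2,0)] -> total=1
Click 2 (1,2) count=3: revealed 1 new [(1,2)] -> total=2
Click 3 (6,4) count=0: revealed 8 new [(5,2) (5,3) (5,4) (5,5) (6,2) (6,3) (6,4) (6,5)] -> total=10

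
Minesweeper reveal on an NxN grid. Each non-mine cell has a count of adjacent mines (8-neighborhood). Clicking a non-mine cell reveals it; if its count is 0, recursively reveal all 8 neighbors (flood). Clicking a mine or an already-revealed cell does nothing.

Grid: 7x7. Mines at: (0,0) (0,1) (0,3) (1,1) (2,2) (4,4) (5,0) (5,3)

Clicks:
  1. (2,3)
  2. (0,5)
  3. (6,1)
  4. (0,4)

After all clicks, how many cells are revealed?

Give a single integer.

Click 1 (2,3) count=1: revealed 1 new [(2,3)] -> total=1
Click 2 (0,5) count=0: revealed 22 new [(0,4) (0,5) (0,6) (1,3) (1,4) (1,5) (1,6) (2,4) (2,5) (2,6) (3,3) (3,4) (3,5) (3,6) (4,5) (4,6) (5,4) (5,5) (5,6) (6,4) (6,5) (6,6)] -> total=23
Click 3 (6,1) count=1: revealed 1 new [(6,1)] -> total=24
Click 4 (0,4) count=1: revealed 0 new [(none)] -> total=24

Answer: 24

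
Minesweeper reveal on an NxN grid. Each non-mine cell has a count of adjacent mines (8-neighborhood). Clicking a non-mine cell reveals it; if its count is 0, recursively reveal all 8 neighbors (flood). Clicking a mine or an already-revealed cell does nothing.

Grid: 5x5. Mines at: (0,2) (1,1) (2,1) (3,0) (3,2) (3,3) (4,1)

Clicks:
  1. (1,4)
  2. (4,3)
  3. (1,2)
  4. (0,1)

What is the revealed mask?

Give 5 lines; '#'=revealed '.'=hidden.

Answer: .#.##
..###
...##
.....
...#.

Derivation:
Click 1 (1,4) count=0: revealed 6 new [(0,3) (0,4) (1,3) (1,4) (2,3) (2,4)] -> total=6
Click 2 (4,3) count=2: revealed 1 new [(4,3)] -> total=7
Click 3 (1,2) count=3: revealed 1 new [(1,2)] -> total=8
Click 4 (0,1) count=2: revealed 1 new [(0,1)] -> total=9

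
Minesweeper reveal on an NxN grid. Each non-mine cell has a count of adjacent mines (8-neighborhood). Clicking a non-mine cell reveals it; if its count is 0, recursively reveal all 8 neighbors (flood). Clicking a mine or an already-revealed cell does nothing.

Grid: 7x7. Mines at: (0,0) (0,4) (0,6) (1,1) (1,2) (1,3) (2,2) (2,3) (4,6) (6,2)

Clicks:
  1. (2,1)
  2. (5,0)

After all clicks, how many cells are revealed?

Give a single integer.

Answer: 27

Derivation:
Click 1 (2,1) count=3: revealed 1 new [(2,1)] -> total=1
Click 2 (5,0) count=0: revealed 26 new [(2,0) (3,0) (3,1) (3,2) (3,3) (3,4) (3,5) (4,0) (4,1) (4,2) (4,3) (4,4) (4,5) (5,0) (5,1) (5,2) (5,3) (5,4) (5,5) (5,6) (6,0) (6,1) (6,3) (6,4) (6,5) (6,6)] -> total=27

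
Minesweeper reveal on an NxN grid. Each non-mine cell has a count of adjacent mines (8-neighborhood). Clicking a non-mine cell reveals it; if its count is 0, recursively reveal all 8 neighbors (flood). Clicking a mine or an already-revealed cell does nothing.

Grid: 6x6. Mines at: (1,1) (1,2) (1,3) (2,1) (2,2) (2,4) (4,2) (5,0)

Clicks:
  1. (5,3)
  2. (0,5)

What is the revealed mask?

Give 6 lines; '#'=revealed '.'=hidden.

Answer: ....##
....##
......
......
......
...#..

Derivation:
Click 1 (5,3) count=1: revealed 1 new [(5,3)] -> total=1
Click 2 (0,5) count=0: revealed 4 new [(0,4) (0,5) (1,4) (1,5)] -> total=5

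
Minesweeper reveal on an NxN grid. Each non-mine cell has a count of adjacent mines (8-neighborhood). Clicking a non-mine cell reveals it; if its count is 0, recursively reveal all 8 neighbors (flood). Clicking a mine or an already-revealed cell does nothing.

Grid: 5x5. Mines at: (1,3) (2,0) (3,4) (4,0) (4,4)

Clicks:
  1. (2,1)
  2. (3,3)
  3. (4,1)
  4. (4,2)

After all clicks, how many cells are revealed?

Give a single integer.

Click 1 (2,1) count=1: revealed 1 new [(2,1)] -> total=1
Click 2 (3,3) count=2: revealed 1 new [(3,3)] -> total=2
Click 3 (4,1) count=1: revealed 1 new [(4,1)] -> total=3
Click 4 (4,2) count=0: revealed 6 new [(2,2) (2,3) (3,1) (3,2) (4,2) (4,3)] -> total=9

Answer: 9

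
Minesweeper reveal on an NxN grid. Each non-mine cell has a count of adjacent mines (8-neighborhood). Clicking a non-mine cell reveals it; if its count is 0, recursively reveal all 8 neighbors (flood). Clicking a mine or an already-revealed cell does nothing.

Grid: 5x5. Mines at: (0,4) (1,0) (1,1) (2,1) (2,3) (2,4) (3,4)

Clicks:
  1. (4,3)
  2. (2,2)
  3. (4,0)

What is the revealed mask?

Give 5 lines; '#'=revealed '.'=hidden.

Click 1 (4,3) count=1: revealed 1 new [(4,3)] -> total=1
Click 2 (2,2) count=3: revealed 1 new [(2,2)] -> total=2
Click 3 (4,0) count=0: revealed 7 new [(3,0) (3,1) (3,2) (3,3) (4,0) (4,1) (4,2)] -> total=9

Answer: .....
.....
..#..
####.
####.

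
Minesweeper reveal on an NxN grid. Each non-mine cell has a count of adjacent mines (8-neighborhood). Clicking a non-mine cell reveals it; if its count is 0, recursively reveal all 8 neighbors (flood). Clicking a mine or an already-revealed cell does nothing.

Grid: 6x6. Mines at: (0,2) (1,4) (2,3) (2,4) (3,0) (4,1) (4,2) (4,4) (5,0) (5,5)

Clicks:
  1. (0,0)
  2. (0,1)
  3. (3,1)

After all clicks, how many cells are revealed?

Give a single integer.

Click 1 (0,0) count=0: revealed 6 new [(0,0) (0,1) (1,0) (1,1) (2,0) (2,1)] -> total=6
Click 2 (0,1) count=1: revealed 0 new [(none)] -> total=6
Click 3 (3,1) count=3: revealed 1 new [(3,1)] -> total=7

Answer: 7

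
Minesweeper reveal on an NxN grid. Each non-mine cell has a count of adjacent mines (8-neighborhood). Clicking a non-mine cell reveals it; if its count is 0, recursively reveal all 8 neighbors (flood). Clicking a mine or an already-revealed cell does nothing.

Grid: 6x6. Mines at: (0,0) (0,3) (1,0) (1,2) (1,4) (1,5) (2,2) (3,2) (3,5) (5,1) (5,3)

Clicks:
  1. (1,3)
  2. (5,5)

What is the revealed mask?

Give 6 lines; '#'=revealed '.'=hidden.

Click 1 (1,3) count=4: revealed 1 new [(1,3)] -> total=1
Click 2 (5,5) count=0: revealed 4 new [(4,4) (4,5) (5,4) (5,5)] -> total=5

Answer: ......
...#..
......
......
....##
....##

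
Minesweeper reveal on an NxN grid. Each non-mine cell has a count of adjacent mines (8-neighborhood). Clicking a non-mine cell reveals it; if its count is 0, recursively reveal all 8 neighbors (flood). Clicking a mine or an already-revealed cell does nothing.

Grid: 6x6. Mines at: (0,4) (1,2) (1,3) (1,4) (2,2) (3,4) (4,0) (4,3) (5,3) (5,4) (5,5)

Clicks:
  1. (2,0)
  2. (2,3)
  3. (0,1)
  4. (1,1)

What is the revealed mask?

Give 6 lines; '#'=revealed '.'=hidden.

Answer: ##....
##....
##.#..
##....
......
......

Derivation:
Click 1 (2,0) count=0: revealed 8 new [(0,0) (0,1) (1,0) (1,1) (2,0) (2,1) (3,0) (3,1)] -> total=8
Click 2 (2,3) count=5: revealed 1 new [(2,3)] -> total=9
Click 3 (0,1) count=1: revealed 0 new [(none)] -> total=9
Click 4 (1,1) count=2: revealed 0 new [(none)] -> total=9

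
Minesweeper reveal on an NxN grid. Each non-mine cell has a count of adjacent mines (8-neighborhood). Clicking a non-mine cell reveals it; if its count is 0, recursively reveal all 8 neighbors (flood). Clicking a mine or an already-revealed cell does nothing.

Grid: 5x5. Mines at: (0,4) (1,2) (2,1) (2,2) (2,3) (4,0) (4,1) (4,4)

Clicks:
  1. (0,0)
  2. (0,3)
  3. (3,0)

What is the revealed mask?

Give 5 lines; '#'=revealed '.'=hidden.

Click 1 (0,0) count=0: revealed 4 new [(0,0) (0,1) (1,0) (1,1)] -> total=4
Click 2 (0,3) count=2: revealed 1 new [(0,3)] -> total=5
Click 3 (3,0) count=3: revealed 1 new [(3,0)] -> total=6

Answer: ##.#.
##...
.....
#....
.....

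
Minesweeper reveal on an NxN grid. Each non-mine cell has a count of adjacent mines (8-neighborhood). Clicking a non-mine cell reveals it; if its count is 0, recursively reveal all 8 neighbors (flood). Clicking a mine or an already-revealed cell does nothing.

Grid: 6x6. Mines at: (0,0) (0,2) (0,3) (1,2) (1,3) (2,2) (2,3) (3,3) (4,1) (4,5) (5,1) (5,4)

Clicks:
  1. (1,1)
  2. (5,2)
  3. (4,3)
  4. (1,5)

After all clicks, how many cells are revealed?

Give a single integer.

Answer: 11

Derivation:
Click 1 (1,1) count=4: revealed 1 new [(1,1)] -> total=1
Click 2 (5,2) count=2: revealed 1 new [(5,2)] -> total=2
Click 3 (4,3) count=2: revealed 1 new [(4,3)] -> total=3
Click 4 (1,5) count=0: revealed 8 new [(0,4) (0,5) (1,4) (1,5) (2,4) (2,5) (3,4) (3,5)] -> total=11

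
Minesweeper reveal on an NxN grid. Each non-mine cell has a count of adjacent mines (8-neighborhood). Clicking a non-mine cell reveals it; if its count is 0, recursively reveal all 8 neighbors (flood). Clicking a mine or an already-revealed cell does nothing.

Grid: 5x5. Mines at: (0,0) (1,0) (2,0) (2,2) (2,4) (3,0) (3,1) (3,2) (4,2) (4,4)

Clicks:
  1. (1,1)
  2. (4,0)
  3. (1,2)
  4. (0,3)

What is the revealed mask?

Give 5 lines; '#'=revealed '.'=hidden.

Answer: .####
.####
.....
.....
#....

Derivation:
Click 1 (1,1) count=4: revealed 1 new [(1,1)] -> total=1
Click 2 (4,0) count=2: revealed 1 new [(4,0)] -> total=2
Click 3 (1,2) count=1: revealed 1 new [(1,2)] -> total=3
Click 4 (0,3) count=0: revealed 6 new [(0,1) (0,2) (0,3) (0,4) (1,3) (1,4)] -> total=9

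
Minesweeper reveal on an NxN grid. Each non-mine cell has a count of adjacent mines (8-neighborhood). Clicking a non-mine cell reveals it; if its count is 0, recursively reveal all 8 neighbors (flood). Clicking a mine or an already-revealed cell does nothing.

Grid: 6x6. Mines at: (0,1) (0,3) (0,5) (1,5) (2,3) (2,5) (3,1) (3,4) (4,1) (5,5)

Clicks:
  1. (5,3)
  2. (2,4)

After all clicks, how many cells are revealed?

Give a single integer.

Click 1 (5,3) count=0: revealed 6 new [(4,2) (4,3) (4,4) (5,2) (5,3) (5,4)] -> total=6
Click 2 (2,4) count=4: revealed 1 new [(2,4)] -> total=7

Answer: 7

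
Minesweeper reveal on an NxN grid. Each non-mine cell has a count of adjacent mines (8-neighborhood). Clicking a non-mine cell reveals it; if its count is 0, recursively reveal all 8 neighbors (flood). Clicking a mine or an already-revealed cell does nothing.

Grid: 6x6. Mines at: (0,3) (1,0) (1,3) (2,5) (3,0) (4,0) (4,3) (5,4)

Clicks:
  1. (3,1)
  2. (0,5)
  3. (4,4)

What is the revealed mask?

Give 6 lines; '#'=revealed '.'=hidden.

Click 1 (3,1) count=2: revealed 1 new [(3,1)] -> total=1
Click 2 (0,5) count=0: revealed 4 new [(0,4) (0,5) (1,4) (1,5)] -> total=5
Click 3 (4,4) count=2: revealed 1 new [(4,4)] -> total=6

Answer: ....##
....##
......
.#....
....#.
......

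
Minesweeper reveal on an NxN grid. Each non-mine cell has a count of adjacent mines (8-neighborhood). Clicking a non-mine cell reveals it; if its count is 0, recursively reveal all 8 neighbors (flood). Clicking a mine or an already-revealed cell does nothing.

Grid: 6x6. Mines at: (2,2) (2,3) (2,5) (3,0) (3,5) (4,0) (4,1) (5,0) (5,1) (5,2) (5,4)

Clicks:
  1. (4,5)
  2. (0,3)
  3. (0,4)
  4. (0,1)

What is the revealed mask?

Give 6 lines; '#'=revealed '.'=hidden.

Click 1 (4,5) count=2: revealed 1 new [(4,5)] -> total=1
Click 2 (0,3) count=0: revealed 14 new [(0,0) (0,1) (0,2) (0,3) (0,4) (0,5) (1,0) (1,1) (1,2) (1,3) (1,4) (1,5) (2,0) (2,1)] -> total=15
Click 3 (0,4) count=0: revealed 0 new [(none)] -> total=15
Click 4 (0,1) count=0: revealed 0 new [(none)] -> total=15

Answer: ######
######
##....
......
.....#
......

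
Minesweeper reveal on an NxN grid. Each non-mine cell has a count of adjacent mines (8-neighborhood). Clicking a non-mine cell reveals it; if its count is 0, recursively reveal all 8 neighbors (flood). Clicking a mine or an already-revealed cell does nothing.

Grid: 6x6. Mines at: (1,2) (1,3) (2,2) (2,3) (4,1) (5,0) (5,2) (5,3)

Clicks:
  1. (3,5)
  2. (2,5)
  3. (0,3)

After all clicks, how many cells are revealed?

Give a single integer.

Click 1 (3,5) count=0: revealed 12 new [(0,4) (0,5) (1,4) (1,5) (2,4) (2,5) (3,4) (3,5) (4,4) (4,5) (5,4) (5,5)] -> total=12
Click 2 (2,5) count=0: revealed 0 new [(none)] -> total=12
Click 3 (0,3) count=2: revealed 1 new [(0,3)] -> total=13

Answer: 13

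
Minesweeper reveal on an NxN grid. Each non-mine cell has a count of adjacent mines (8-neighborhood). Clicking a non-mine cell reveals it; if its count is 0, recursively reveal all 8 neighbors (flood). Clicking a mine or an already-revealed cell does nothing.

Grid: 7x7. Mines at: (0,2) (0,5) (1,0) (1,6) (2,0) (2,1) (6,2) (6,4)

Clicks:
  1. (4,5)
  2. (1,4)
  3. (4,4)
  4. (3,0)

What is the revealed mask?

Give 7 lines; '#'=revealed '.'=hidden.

Click 1 (4,5) count=0: revealed 34 new [(1,2) (1,3) (1,4) (1,5) (2,2) (2,3) (2,4) (2,5) (2,6) (3,0) (3,1) (3,2) (3,3) (3,4) (3,5) (3,6) (4,0) (4,1) (4,2) (4,3) (4,4) (4,5) (4,6) (5,0) (5,1) (5,2) (5,3) (5,4) (5,5) (5,6) (6,0) (6,1) (6,5) (6,6)] -> total=34
Click 2 (1,4) count=1: revealed 0 new [(none)] -> total=34
Click 3 (4,4) count=0: revealed 0 new [(none)] -> total=34
Click 4 (3,0) count=2: revealed 0 new [(none)] -> total=34

Answer: .......
..####.
..#####
#######
#######
#######
##...##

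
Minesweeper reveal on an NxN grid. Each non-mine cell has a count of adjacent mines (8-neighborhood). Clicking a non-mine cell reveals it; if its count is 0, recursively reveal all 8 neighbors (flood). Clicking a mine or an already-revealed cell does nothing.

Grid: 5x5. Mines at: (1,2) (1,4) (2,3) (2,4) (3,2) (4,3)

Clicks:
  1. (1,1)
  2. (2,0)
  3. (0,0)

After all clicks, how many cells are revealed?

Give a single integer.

Answer: 10

Derivation:
Click 1 (1,1) count=1: revealed 1 new [(1,1)] -> total=1
Click 2 (2,0) count=0: revealed 9 new [(0,0) (0,1) (1,0) (2,0) (2,1) (3,0) (3,1) (4,0) (4,1)] -> total=10
Click 3 (0,0) count=0: revealed 0 new [(none)] -> total=10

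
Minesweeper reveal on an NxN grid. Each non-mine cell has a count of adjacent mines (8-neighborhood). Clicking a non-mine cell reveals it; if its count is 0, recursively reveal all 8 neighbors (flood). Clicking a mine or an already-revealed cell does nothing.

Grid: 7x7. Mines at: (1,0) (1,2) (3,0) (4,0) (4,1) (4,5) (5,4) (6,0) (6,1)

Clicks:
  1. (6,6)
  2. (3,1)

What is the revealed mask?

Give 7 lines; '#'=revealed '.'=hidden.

Answer: .......
.......
.......
.#.....
.......
.....##
.....##

Derivation:
Click 1 (6,6) count=0: revealed 4 new [(5,5) (5,6) (6,5) (6,6)] -> total=4
Click 2 (3,1) count=3: revealed 1 new [(3,1)] -> total=5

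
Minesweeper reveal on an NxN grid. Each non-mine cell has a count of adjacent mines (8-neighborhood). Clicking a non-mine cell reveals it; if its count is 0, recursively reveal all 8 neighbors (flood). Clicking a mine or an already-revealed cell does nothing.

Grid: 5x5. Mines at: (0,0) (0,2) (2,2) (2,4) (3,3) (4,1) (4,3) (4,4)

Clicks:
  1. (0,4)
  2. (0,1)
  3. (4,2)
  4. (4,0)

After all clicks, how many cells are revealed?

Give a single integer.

Click 1 (0,4) count=0: revealed 4 new [(0,3) (0,4) (1,3) (1,4)] -> total=4
Click 2 (0,1) count=2: revealed 1 new [(0,1)] -> total=5
Click 3 (4,2) count=3: revealed 1 new [(4,2)] -> total=6
Click 4 (4,0) count=1: revealed 1 new [(4,0)] -> total=7

Answer: 7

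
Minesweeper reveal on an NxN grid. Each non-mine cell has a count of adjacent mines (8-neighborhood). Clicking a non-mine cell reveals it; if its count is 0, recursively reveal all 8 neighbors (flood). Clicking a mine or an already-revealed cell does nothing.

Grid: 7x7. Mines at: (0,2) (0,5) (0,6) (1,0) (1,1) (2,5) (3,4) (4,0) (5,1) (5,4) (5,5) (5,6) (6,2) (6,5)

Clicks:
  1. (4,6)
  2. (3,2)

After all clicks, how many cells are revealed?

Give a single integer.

Click 1 (4,6) count=2: revealed 1 new [(4,6)] -> total=1
Click 2 (3,2) count=0: revealed 9 new [(2,1) (2,2) (2,3) (3,1) (3,2) (3,3) (4,1) (4,2) (4,3)] -> total=10

Answer: 10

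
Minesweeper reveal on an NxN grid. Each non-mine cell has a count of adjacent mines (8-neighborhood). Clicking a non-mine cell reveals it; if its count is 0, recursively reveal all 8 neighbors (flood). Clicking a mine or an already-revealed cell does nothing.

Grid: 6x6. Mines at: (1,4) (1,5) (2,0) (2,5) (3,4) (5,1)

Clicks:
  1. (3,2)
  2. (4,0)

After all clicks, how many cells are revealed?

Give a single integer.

Answer: 18

Derivation:
Click 1 (3,2) count=0: revealed 17 new [(0,0) (0,1) (0,2) (0,3) (1,0) (1,1) (1,2) (1,3) (2,1) (2,2) (2,3) (3,1) (3,2) (3,3) (4,1) (4,2) (4,3)] -> total=17
Click 2 (4,0) count=1: revealed 1 new [(4,0)] -> total=18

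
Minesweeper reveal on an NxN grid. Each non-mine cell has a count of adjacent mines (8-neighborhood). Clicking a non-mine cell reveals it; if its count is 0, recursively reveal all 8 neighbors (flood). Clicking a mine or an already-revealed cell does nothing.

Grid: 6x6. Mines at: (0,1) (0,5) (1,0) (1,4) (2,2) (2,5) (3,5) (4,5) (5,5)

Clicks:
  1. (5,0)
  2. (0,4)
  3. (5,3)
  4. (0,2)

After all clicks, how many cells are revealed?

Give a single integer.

Click 1 (5,0) count=0: revealed 17 new [(2,0) (2,1) (3,0) (3,1) (3,2) (3,3) (3,4) (4,0) (4,1) (4,2) (4,3) (4,4) (5,0) (5,1) (5,2) (5,3) (5,4)] -> total=17
Click 2 (0,4) count=2: revealed 1 new [(0,4)] -> total=18
Click 3 (5,3) count=0: revealed 0 new [(none)] -> total=18
Click 4 (0,2) count=1: revealed 1 new [(0,2)] -> total=19

Answer: 19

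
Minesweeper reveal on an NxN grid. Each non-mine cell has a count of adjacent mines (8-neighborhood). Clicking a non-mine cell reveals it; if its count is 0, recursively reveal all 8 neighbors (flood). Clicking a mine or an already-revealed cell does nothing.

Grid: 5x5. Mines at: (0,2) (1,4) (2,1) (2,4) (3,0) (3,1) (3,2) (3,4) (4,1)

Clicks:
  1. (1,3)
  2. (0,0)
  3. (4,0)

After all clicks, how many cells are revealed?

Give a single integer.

Answer: 6

Derivation:
Click 1 (1,3) count=3: revealed 1 new [(1,3)] -> total=1
Click 2 (0,0) count=0: revealed 4 new [(0,0) (0,1) (1,0) (1,1)] -> total=5
Click 3 (4,0) count=3: revealed 1 new [(4,0)] -> total=6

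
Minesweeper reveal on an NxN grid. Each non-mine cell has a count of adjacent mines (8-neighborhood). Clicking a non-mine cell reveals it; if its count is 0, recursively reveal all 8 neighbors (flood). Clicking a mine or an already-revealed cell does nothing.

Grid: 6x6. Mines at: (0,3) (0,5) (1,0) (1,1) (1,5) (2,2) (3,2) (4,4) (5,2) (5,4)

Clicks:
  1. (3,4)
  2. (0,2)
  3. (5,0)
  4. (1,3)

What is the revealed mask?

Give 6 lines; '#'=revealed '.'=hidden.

Click 1 (3,4) count=1: revealed 1 new [(3,4)] -> total=1
Click 2 (0,2) count=2: revealed 1 new [(0,2)] -> total=2
Click 3 (5,0) count=0: revealed 8 new [(2,0) (2,1) (3,0) (3,1) (4,0) (4,1) (5,0) (5,1)] -> total=10
Click 4 (1,3) count=2: revealed 1 new [(1,3)] -> total=11

Answer: ..#...
...#..
##....
##..#.
##....
##....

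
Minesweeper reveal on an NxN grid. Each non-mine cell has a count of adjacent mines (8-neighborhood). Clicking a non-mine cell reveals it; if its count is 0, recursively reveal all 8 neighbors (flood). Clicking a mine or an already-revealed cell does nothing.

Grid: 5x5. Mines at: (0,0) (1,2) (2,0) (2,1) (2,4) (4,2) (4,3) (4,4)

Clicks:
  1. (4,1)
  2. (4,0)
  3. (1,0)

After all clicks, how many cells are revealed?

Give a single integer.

Answer: 5

Derivation:
Click 1 (4,1) count=1: revealed 1 new [(4,1)] -> total=1
Click 2 (4,0) count=0: revealed 3 new [(3,0) (3,1) (4,0)] -> total=4
Click 3 (1,0) count=3: revealed 1 new [(1,0)] -> total=5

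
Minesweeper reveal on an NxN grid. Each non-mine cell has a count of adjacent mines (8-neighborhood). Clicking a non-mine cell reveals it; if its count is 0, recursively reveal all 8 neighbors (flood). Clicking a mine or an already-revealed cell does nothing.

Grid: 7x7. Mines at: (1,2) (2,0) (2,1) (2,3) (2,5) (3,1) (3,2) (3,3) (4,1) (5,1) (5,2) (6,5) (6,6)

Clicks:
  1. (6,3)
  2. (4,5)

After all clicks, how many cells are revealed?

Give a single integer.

Answer: 10

Derivation:
Click 1 (6,3) count=1: revealed 1 new [(6,3)] -> total=1
Click 2 (4,5) count=0: revealed 9 new [(3,4) (3,5) (3,6) (4,4) (4,5) (4,6) (5,4) (5,5) (5,6)] -> total=10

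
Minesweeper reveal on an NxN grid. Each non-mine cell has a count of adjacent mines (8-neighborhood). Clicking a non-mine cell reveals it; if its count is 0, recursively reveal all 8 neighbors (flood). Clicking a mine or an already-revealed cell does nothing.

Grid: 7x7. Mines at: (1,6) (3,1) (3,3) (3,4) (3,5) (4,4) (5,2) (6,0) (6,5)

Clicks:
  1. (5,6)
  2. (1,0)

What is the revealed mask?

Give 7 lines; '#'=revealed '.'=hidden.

Answer: ######.
######.
######.
.......
.......
......#
.......

Derivation:
Click 1 (5,6) count=1: revealed 1 new [(5,6)] -> total=1
Click 2 (1,0) count=0: revealed 18 new [(0,0) (0,1) (0,2) (0,3) (0,4) (0,5) (1,0) (1,1) (1,2) (1,3) (1,4) (1,5) (2,0) (2,1) (2,2) (2,3) (2,4) (2,5)] -> total=19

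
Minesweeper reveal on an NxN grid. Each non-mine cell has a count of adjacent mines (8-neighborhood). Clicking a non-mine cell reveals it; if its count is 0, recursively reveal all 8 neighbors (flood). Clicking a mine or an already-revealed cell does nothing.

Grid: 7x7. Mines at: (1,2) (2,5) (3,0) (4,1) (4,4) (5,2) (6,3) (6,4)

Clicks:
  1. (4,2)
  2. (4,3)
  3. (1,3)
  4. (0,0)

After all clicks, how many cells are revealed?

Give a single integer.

Answer: 9

Derivation:
Click 1 (4,2) count=2: revealed 1 new [(4,2)] -> total=1
Click 2 (4,3) count=2: revealed 1 new [(4,3)] -> total=2
Click 3 (1,3) count=1: revealed 1 new [(1,3)] -> total=3
Click 4 (0,0) count=0: revealed 6 new [(0,0) (0,1) (1,0) (1,1) (2,0) (2,1)] -> total=9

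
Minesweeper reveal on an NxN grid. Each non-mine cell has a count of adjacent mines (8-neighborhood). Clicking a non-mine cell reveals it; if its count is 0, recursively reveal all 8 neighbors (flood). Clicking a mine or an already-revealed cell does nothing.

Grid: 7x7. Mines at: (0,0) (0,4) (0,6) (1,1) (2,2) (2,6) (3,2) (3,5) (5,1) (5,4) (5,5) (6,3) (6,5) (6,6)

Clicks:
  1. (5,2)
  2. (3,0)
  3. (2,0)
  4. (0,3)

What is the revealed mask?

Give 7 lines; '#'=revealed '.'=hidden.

Answer: ...#...
.......
##.....
##.....
##.....
..#....
.......

Derivation:
Click 1 (5,2) count=2: revealed 1 new [(5,2)] -> total=1
Click 2 (3,0) count=0: revealed 6 new [(2,0) (2,1) (3,0) (3,1) (4,0) (4,1)] -> total=7
Click 3 (2,0) count=1: revealed 0 new [(none)] -> total=7
Click 4 (0,3) count=1: revealed 1 new [(0,3)] -> total=8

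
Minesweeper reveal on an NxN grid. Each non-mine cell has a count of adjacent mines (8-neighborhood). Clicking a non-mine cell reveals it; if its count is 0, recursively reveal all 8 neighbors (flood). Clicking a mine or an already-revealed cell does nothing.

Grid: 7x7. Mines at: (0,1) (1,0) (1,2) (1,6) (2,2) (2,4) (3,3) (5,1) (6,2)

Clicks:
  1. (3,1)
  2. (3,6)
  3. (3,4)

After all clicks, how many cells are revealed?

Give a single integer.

Answer: 18

Derivation:
Click 1 (3,1) count=1: revealed 1 new [(3,1)] -> total=1
Click 2 (3,6) count=0: revealed 17 new [(2,5) (2,6) (3,4) (3,5) (3,6) (4,3) (4,4) (4,5) (4,6) (5,3) (5,4) (5,5) (5,6) (6,3) (6,4) (6,5) (6,6)] -> total=18
Click 3 (3,4) count=2: revealed 0 new [(none)] -> total=18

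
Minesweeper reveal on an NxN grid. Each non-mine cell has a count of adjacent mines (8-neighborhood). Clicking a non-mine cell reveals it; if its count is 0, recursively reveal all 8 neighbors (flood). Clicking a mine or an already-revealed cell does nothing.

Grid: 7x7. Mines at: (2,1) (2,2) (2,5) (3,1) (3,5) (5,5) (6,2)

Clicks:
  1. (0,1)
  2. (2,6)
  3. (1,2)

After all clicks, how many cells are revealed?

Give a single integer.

Click 1 (0,1) count=0: revealed 14 new [(0,0) (0,1) (0,2) (0,3) (0,4) (0,5) (0,6) (1,0) (1,1) (1,2) (1,3) (1,4) (1,5) (1,6)] -> total=14
Click 2 (2,6) count=2: revealed 1 new [(2,6)] -> total=15
Click 3 (1,2) count=2: revealed 0 new [(none)] -> total=15

Answer: 15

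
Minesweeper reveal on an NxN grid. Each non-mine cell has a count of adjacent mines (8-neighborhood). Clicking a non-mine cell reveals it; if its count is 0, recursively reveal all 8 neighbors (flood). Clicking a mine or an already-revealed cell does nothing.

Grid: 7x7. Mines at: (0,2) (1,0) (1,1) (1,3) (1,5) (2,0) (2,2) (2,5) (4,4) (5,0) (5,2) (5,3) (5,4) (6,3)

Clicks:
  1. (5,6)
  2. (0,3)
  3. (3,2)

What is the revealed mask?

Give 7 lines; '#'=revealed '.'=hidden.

Click 1 (5,6) count=0: revealed 8 new [(3,5) (3,6) (4,5) (4,6) (5,5) (5,6) (6,5) (6,6)] -> total=8
Click 2 (0,3) count=2: revealed 1 new [(0,3)] -> total=9
Click 3 (3,2) count=1: revealed 1 new [(3,2)] -> total=10

Answer: ...#...
.......
.......
..#..##
.....##
.....##
.....##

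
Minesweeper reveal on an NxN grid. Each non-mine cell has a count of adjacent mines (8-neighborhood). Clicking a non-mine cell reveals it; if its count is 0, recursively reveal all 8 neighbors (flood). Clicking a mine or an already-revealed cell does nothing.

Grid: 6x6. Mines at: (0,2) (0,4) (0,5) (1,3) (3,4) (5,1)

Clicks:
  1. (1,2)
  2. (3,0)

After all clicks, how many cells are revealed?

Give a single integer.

Answer: 17

Derivation:
Click 1 (1,2) count=2: revealed 1 new [(1,2)] -> total=1
Click 2 (3,0) count=0: revealed 16 new [(0,0) (0,1) (1,0) (1,1) (2,0) (2,1) (2,2) (2,3) (3,0) (3,1) (3,2) (3,3) (4,0) (4,1) (4,2) (4,3)] -> total=17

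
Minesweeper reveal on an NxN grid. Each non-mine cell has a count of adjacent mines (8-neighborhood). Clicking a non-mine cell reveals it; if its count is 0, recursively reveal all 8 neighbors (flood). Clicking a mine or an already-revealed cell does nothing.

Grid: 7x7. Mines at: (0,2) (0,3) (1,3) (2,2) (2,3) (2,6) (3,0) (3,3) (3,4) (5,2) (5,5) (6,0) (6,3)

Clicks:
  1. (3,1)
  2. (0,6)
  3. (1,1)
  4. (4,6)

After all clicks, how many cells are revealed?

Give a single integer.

Click 1 (3,1) count=2: revealed 1 new [(3,1)] -> total=1
Click 2 (0,6) count=0: revealed 6 new [(0,4) (0,5) (0,6) (1,4) (1,5) (1,6)] -> total=7
Click 3 (1,1) count=2: revealed 1 new [(1,1)] -> total=8
Click 4 (4,6) count=1: revealed 1 new [(4,6)] -> total=9

Answer: 9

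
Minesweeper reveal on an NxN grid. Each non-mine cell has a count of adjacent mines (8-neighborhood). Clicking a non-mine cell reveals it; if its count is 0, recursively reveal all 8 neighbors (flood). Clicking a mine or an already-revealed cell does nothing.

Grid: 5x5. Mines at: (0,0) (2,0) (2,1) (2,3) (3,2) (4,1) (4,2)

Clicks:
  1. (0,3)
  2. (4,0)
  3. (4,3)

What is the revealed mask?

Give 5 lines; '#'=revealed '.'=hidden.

Click 1 (0,3) count=0: revealed 8 new [(0,1) (0,2) (0,3) (0,4) (1,1) (1,2) (1,3) (1,4)] -> total=8
Click 2 (4,0) count=1: revealed 1 new [(4,0)] -> total=9
Click 3 (4,3) count=2: revealed 1 new [(4,3)] -> total=10

Answer: .####
.####
.....
.....
#..#.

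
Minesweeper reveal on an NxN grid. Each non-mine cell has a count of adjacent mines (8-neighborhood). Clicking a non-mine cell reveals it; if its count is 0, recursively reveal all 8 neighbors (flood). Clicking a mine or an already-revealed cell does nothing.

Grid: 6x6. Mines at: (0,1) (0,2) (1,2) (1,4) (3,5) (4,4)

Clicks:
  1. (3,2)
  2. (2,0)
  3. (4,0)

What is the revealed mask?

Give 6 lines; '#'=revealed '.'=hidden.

Click 1 (3,2) count=0: revealed 18 new [(1,0) (1,1) (2,0) (2,1) (2,2) (2,3) (3,0) (3,1) (3,2) (3,3) (4,0) (4,1) (4,2) (4,3) (5,0) (5,1) (5,2) (5,3)] -> total=18
Click 2 (2,0) count=0: revealed 0 new [(none)] -> total=18
Click 3 (4,0) count=0: revealed 0 new [(none)] -> total=18

Answer: ......
##....
####..
####..
####..
####..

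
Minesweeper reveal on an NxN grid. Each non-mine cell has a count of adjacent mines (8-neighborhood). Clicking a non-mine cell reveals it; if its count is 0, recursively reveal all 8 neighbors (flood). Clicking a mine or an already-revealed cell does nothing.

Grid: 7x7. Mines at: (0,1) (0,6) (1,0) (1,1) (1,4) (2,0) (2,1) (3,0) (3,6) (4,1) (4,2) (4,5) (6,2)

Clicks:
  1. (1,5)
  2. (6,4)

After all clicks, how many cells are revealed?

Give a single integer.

Click 1 (1,5) count=2: revealed 1 new [(1,5)] -> total=1
Click 2 (6,4) count=0: revealed 8 new [(5,3) (5,4) (5,5) (5,6) (6,3) (6,4) (6,5) (6,6)] -> total=9

Answer: 9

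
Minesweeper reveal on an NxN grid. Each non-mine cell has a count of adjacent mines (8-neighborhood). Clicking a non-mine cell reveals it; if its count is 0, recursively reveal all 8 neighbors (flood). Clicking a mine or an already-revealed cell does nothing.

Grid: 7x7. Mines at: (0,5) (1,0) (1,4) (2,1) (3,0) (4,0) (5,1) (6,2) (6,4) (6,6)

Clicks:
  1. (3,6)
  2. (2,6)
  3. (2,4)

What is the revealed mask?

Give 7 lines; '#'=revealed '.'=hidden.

Answer: .......
.....##
..#####
..#####
..#####
..#####
.......

Derivation:
Click 1 (3,6) count=0: revealed 22 new [(1,5) (1,6) (2,2) (2,3) (2,4) (2,5) (2,6) (3,2) (3,3) (3,4) (3,5) (3,6) (4,2) (4,3) (4,4) (4,5) (4,6) (5,2) (5,3) (5,4) (5,5) (5,6)] -> total=22
Click 2 (2,6) count=0: revealed 0 new [(none)] -> total=22
Click 3 (2,4) count=1: revealed 0 new [(none)] -> total=22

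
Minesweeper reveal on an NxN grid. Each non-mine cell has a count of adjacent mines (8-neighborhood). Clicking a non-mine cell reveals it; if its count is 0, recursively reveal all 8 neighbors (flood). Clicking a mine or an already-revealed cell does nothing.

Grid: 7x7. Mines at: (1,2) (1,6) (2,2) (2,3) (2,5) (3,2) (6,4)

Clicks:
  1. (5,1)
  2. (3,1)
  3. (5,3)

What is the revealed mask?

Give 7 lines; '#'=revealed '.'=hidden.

Answer: ##.....
##.....
##.....
##.....
####...
####...
####...

Derivation:
Click 1 (5,1) count=0: revealed 20 new [(0,0) (0,1) (1,0) (1,1) (2,0) (2,1) (3,0) (3,1) (4,0) (4,1) (4,2) (4,3) (5,0) (5,1) (5,2) (5,3) (6,0) (6,1) (6,2) (6,3)] -> total=20
Click 2 (3,1) count=2: revealed 0 new [(none)] -> total=20
Click 3 (5,3) count=1: revealed 0 new [(none)] -> total=20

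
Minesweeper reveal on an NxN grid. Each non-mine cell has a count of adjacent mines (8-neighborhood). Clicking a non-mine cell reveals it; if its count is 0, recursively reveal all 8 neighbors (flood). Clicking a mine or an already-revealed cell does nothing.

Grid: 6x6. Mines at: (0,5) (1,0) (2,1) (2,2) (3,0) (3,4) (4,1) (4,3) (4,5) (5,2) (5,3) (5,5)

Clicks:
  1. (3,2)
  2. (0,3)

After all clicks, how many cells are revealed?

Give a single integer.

Click 1 (3,2) count=4: revealed 1 new [(3,2)] -> total=1
Click 2 (0,3) count=0: revealed 8 new [(0,1) (0,2) (0,3) (0,4) (1,1) (1,2) (1,3) (1,4)] -> total=9

Answer: 9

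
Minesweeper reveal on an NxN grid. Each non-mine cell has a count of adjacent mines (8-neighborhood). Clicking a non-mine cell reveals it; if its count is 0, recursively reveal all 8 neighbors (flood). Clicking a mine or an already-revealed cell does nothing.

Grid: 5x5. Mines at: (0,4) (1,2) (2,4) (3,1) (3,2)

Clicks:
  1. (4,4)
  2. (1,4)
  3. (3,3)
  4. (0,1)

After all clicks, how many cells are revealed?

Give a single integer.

Click 1 (4,4) count=0: revealed 4 new [(3,3) (3,4) (4,3) (4,4)] -> total=4
Click 2 (1,4) count=2: revealed 1 new [(1,4)] -> total=5
Click 3 (3,3) count=2: revealed 0 new [(none)] -> total=5
Click 4 (0,1) count=1: revealed 1 new [(0,1)] -> total=6

Answer: 6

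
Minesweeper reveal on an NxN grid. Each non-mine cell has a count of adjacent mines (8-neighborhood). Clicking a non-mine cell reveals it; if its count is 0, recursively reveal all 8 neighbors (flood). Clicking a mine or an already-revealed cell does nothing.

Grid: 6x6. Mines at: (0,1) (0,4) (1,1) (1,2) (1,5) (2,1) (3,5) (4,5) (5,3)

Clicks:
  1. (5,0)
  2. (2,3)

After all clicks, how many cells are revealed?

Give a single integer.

Answer: 10

Derivation:
Click 1 (5,0) count=0: revealed 9 new [(3,0) (3,1) (3,2) (4,0) (4,1) (4,2) (5,0) (5,1) (5,2)] -> total=9
Click 2 (2,3) count=1: revealed 1 new [(2,3)] -> total=10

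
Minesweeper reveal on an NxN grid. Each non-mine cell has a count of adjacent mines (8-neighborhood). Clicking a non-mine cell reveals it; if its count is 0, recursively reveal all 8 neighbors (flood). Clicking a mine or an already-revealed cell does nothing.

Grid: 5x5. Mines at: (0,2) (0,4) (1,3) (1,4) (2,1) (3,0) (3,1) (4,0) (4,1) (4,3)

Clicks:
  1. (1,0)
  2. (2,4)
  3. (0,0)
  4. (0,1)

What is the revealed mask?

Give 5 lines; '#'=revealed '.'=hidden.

Answer: ##...
##...
....#
.....
.....

Derivation:
Click 1 (1,0) count=1: revealed 1 new [(1,0)] -> total=1
Click 2 (2,4) count=2: revealed 1 new [(2,4)] -> total=2
Click 3 (0,0) count=0: revealed 3 new [(0,0) (0,1) (1,1)] -> total=5
Click 4 (0,1) count=1: revealed 0 new [(none)] -> total=5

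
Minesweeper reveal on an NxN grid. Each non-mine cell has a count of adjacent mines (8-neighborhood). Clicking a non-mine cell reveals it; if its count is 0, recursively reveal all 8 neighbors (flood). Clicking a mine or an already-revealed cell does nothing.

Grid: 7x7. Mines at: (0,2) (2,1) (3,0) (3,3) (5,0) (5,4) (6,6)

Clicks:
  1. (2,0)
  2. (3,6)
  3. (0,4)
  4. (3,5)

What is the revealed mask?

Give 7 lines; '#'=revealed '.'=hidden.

Click 1 (2,0) count=2: revealed 1 new [(2,0)] -> total=1
Click 2 (3,6) count=0: revealed 20 new [(0,3) (0,4) (0,5) (0,6) (1,3) (1,4) (1,5) (1,6) (2,3) (2,4) (2,5) (2,6) (3,4) (3,5) (3,6) (4,4) (4,5) (4,6) (5,5) (5,6)] -> total=21
Click 3 (0,4) count=0: revealed 0 new [(none)] -> total=21
Click 4 (3,5) count=0: revealed 0 new [(none)] -> total=21

Answer: ...####
...####
#..####
....###
....###
.....##
.......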